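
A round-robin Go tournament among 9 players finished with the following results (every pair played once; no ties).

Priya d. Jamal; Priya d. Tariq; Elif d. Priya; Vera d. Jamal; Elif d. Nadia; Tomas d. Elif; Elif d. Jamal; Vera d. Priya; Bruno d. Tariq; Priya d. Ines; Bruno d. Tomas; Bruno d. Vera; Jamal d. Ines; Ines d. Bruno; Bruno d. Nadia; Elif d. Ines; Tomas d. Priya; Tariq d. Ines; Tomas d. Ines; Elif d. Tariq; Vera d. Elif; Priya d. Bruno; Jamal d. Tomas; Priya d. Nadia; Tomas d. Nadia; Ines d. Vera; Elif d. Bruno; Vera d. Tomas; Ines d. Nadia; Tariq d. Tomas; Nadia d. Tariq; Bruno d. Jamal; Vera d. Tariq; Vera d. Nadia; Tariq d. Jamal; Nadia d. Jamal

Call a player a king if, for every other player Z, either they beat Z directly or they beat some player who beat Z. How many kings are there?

Tomas reaches everyone (king).
Ines reaches everyone (king).
Bruno reaches everyone (king).
Vera reaches everyone (king).
Nadia cannot reach Bruno, Vera, Elif, Priya in two steps.
Tariq reaches everyone (king).
Elif reaches everyone (king).
Priya cannot reach Elif in two steps.
Jamal cannot reach Tariq in two steps.
Kings: Tomas, Ines, Bruno, Vera, Tariq, Elif — 6.

6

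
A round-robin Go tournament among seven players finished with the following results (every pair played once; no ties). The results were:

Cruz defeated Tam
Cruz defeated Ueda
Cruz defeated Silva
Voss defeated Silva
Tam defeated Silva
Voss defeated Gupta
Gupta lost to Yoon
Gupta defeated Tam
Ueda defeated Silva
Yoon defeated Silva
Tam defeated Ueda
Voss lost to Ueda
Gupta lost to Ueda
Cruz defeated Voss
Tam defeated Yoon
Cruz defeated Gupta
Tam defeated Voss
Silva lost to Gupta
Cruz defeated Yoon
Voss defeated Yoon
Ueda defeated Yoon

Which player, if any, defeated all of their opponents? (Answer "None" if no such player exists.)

Cruz has 6 wins out of 6 opponents — a perfect record.

Cruz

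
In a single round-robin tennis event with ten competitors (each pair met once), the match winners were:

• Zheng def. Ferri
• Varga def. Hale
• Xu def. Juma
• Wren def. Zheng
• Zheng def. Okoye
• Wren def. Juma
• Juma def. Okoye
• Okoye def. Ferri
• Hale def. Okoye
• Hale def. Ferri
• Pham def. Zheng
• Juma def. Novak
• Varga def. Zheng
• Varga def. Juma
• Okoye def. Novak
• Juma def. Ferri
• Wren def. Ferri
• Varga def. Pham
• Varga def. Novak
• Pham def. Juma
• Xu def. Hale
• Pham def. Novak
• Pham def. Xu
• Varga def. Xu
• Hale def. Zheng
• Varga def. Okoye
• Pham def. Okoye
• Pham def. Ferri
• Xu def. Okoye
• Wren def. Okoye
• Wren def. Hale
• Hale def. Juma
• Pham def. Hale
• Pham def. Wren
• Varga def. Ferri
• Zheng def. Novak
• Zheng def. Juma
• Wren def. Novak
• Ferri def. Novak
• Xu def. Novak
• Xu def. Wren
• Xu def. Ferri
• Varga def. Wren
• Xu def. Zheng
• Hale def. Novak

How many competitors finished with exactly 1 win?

1

Win totals: Pham 8, Okoye 2, Novak 0, Wren 6, Varga 9, Hale 5, Juma 3, Xu 7, Ferri 1, Zheng 4.
Exactly 1: Ferri — 1 competitor.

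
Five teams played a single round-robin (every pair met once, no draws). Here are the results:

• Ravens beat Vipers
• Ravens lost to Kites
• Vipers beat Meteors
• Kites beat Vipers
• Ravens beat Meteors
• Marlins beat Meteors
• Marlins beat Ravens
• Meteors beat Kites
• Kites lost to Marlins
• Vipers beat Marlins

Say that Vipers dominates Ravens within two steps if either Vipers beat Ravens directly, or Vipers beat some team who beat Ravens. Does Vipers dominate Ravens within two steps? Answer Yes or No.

Vipers did not beat Ravens directly.
Vipers beat Meteors, Marlins. Of those, Marlins beat Ravens.

Yes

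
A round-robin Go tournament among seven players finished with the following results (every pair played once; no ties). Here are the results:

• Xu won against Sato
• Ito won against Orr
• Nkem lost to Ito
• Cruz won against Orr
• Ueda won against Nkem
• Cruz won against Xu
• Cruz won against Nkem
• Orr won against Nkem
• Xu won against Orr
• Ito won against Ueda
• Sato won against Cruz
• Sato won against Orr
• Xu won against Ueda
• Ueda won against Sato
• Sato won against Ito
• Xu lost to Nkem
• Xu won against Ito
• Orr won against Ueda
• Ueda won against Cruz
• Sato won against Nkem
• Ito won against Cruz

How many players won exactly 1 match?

1

Win totals: Xu 4, Ueda 3, Orr 2, Ito 4, Nkem 1, Sato 4, Cruz 3.
Exactly 1: Nkem — 1 player.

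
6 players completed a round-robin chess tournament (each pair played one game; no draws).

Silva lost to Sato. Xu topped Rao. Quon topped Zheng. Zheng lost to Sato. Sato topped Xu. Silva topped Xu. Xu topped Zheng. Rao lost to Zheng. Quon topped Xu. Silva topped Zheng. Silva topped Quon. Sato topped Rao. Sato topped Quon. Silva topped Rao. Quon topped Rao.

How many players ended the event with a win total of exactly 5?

Win totals: Sato 5, Zheng 1, Silva 4, Xu 2, Quon 3, Rao 0.
Exactly 5: Sato — 1 player.

1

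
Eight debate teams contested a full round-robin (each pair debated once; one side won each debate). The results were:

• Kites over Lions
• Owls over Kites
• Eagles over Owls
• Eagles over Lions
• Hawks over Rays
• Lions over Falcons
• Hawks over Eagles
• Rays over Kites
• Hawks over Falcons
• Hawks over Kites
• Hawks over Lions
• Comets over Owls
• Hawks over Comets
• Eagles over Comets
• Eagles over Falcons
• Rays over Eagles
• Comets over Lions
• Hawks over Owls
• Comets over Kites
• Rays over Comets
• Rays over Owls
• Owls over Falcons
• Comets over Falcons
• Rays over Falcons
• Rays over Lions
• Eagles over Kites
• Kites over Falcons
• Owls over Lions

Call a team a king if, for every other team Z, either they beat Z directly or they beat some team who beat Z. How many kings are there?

Rays cannot reach Hawks in two steps.
Kites cannot reach Rays, Hawks, Comets, Owls, Eagles in two steps.
Hawks reaches everyone (king).
Lions cannot reach Rays, Kites, Hawks, Comets, Owls, Eagles in two steps.
Comets cannot reach Rays, Hawks, Eagles in two steps.
Owls cannot reach Rays, Hawks, Comets, Eagles in two steps.
Falcons cannot reach Rays, Kites, Hawks, Lions, Comets, Owls, Eagles in two steps.
Eagles cannot reach Rays, Hawks in two steps.
Kings: Hawks — 1.

1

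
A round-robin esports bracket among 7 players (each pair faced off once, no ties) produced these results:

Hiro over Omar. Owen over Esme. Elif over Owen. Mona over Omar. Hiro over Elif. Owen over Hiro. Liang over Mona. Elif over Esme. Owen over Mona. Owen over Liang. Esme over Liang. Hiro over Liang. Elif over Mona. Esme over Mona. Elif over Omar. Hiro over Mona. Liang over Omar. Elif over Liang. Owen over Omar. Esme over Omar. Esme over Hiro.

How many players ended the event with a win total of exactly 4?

2

Win totals: Hiro 4, Elif 5, Mona 1, Esme 4, Omar 0, Liang 2, Owen 5.
Exactly 4: Hiro, Esme — 2 players.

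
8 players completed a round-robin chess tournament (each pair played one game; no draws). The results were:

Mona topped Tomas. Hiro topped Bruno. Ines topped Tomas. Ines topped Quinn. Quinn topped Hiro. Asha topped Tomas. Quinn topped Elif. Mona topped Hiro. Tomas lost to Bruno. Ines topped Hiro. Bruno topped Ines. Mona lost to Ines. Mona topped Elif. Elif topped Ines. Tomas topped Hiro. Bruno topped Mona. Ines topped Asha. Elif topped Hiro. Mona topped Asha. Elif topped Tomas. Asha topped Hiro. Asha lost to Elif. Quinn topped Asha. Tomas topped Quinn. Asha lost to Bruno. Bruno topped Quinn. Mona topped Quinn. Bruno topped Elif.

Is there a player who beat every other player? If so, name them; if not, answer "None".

Highest win total is Bruno with 6 (out of 7 possible).
Bruno lost to Hiro, so no player went undefeated.

None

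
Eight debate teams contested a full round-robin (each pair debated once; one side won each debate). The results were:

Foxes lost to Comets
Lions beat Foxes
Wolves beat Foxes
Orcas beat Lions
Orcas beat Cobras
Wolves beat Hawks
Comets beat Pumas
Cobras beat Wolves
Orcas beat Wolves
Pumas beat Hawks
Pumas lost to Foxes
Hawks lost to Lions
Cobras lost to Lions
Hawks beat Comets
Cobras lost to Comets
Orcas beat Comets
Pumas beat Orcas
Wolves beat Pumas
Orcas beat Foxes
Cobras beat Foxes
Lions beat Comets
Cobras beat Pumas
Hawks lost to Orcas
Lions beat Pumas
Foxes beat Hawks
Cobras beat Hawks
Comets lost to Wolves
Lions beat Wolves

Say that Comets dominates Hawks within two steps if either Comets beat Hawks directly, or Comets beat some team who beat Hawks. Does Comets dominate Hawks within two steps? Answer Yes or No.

Yes

Comets did not beat Hawks directly.
Comets beat Foxes, Pumas, Cobras. Of those, Foxes beat Hawks.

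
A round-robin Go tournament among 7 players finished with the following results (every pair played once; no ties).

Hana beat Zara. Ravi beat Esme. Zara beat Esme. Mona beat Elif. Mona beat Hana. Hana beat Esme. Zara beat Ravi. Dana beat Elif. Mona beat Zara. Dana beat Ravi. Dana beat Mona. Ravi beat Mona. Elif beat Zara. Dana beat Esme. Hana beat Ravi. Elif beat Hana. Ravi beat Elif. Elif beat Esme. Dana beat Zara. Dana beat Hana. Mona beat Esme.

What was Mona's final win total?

4

Mona's results: beat Zara, Elif, Esme, Hana; lost to Ravi, Dana.
That is 4 wins.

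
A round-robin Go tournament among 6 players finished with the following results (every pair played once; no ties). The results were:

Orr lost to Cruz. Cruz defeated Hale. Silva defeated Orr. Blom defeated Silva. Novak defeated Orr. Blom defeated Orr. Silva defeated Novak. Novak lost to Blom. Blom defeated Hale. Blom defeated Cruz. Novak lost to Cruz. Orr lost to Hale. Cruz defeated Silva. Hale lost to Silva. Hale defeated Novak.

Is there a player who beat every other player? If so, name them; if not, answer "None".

Blom

Blom has 5 wins out of 5 opponents — a perfect record.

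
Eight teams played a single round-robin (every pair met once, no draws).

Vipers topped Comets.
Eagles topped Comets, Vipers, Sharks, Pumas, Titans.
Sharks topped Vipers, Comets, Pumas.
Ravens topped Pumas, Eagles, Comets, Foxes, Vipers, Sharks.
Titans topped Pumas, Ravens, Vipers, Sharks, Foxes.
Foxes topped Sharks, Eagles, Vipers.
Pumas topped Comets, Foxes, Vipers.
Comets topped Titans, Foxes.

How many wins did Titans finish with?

Titans' results: beat Foxes, Pumas, Vipers, Ravens, Sharks; lost to Eagles, Comets.
That is 5 wins.

5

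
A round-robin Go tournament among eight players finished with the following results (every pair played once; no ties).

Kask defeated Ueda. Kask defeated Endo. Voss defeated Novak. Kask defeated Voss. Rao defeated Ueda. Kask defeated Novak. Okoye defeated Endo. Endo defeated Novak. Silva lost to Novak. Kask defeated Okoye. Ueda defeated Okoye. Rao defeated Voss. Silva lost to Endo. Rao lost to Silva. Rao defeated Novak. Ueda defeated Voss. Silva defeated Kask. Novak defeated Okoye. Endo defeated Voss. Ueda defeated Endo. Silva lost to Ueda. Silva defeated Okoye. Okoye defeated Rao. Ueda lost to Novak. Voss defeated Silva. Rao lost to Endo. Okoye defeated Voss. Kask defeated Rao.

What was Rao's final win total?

Rao's results: beat Ueda, Voss, Novak; lost to Silva, Endo, Okoye, Kask.
That is 3 wins.

3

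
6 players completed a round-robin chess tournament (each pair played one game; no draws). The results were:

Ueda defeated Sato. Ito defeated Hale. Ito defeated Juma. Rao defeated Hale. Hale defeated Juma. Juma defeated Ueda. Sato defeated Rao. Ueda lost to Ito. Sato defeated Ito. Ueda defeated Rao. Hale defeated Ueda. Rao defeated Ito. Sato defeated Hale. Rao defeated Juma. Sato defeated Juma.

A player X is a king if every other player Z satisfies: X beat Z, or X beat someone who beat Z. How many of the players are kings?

Rao cannot reach Sato in two steps.
Juma cannot reach Ito, Hale in two steps.
Ueda reaches everyone (king).
Sato reaches everyone (king).
Ito reaches everyone (king).
Hale cannot reach Ito in two steps.
Kings: Ueda, Sato, Ito — 3.

3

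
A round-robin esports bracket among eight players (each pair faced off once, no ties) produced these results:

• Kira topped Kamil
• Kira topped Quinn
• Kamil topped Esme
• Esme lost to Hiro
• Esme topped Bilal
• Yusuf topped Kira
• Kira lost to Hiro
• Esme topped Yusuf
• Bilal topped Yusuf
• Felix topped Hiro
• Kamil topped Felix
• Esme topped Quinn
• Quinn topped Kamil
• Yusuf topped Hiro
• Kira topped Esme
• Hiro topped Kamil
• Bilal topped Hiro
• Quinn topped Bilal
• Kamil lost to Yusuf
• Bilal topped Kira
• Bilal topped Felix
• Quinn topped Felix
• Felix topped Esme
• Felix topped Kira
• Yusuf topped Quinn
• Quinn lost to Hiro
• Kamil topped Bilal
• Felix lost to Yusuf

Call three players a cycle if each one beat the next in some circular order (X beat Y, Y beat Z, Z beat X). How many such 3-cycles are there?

Win totals: Hiro 4, Quinn 3, Kamil 3, Yusuf 5, Kira 3, Felix 3, Bilal 4, Esme 3.
A player with w wins dominates both others in C(w,2) triples; summing gives 6 + 3 + 3 + 10 + 3 + 3 + 6 + 3 = 37 transitive triples.
Total triples C(8,3) = 56, so cyclic triples = 56 − 37 = 19.

19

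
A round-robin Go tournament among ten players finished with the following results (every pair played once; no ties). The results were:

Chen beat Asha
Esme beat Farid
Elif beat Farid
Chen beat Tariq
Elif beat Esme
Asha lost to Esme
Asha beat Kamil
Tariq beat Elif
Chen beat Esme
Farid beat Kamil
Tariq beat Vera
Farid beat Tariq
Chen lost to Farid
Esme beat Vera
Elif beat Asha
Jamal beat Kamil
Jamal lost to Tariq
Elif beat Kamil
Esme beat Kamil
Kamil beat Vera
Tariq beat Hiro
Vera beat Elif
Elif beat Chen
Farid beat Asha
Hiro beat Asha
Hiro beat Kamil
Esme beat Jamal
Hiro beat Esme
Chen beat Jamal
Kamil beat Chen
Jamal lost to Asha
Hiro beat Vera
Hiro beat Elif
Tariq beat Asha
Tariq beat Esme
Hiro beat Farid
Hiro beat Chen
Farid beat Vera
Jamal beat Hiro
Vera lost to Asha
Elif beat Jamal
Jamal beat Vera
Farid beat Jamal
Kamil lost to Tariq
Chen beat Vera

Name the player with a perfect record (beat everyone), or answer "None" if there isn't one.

None

Highest win total is Tariq with 7 (out of 9 possible).
Tariq lost to Farid, Chen, so no player went undefeated.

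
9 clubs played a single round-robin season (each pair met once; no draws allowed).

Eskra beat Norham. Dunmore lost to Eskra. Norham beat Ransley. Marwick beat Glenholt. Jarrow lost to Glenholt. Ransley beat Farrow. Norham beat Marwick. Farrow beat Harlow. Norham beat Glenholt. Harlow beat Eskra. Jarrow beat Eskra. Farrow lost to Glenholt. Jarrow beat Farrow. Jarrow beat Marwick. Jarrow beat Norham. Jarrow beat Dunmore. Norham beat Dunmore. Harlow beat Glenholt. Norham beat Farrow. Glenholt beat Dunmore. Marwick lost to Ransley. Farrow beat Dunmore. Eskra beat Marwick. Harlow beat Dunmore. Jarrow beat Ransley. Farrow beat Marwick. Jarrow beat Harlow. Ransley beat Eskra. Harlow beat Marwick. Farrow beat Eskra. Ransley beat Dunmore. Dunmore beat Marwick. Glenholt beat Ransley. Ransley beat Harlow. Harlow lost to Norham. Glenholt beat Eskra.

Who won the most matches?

Win totals: Norham 6, Jarrow 7, Farrow 4, Ransley 5, Glenholt 5, Eskra 3, Dunmore 1, Harlow 4, Marwick 1.
Jarrow leads with 7 wins (next highest: 6).

Jarrow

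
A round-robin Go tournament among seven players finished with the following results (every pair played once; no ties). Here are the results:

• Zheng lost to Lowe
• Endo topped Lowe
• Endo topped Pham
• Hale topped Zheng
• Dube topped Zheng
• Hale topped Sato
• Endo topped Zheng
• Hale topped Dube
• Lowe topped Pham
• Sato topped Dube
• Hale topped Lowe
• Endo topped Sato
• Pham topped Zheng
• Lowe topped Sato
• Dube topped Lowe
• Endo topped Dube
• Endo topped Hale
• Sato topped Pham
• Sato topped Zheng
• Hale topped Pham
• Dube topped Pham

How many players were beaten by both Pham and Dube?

1

Pham beat: Zheng.
Dube beat: Lowe, Pham, Zheng.
Both beat: Zheng — 1.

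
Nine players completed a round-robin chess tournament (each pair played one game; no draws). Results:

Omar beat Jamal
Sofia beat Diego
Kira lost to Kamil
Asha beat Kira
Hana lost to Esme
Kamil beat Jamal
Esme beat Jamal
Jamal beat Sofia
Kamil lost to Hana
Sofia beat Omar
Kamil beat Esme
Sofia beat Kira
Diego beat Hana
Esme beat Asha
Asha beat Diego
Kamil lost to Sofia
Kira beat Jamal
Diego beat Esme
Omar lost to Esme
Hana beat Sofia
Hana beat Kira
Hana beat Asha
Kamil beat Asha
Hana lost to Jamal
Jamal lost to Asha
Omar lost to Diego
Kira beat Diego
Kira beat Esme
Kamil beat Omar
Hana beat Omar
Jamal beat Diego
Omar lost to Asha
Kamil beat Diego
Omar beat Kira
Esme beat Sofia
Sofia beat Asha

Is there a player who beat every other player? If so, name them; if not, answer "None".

Highest win total is Kamil with 6 (out of 8 possible).
Kamil lost to Hana, Sofia, so no player went undefeated.

None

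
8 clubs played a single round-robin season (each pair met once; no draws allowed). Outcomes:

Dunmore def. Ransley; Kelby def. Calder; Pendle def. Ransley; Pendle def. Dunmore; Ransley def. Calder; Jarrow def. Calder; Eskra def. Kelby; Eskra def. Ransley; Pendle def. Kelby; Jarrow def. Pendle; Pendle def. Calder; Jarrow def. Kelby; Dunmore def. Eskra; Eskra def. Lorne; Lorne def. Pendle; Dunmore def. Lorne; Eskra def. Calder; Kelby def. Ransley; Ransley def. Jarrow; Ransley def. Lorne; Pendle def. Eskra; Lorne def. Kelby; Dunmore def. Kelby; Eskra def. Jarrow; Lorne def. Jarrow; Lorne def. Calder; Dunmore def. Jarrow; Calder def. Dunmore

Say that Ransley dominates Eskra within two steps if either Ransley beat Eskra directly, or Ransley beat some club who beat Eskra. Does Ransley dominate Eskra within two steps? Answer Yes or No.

No

Ransley did not beat Eskra directly.
Ransley beat Lorne, Calder, Jarrow, but each of them lost to Eskra. No two-step path.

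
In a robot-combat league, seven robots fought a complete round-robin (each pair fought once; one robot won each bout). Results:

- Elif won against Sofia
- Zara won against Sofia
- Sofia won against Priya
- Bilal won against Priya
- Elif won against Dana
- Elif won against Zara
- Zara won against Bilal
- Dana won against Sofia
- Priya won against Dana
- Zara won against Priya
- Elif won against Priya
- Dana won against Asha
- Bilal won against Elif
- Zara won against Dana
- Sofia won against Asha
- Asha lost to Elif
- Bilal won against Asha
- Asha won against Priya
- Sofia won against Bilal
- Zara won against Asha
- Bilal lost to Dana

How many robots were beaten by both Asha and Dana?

0

Asha beat: Priya.
Dana beat: Sofia, Asha, Bilal.
No one was beaten by both.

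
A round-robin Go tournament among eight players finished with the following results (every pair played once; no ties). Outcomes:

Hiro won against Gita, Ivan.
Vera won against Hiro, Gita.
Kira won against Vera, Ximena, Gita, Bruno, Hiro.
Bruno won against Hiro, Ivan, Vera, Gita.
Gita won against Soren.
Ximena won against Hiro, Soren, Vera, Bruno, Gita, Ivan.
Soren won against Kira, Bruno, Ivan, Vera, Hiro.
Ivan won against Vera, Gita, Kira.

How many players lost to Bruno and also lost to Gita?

Bruno beat: Vera, Hiro, Ivan, Gita.
Gita beat: Soren.
No one was beaten by both.

0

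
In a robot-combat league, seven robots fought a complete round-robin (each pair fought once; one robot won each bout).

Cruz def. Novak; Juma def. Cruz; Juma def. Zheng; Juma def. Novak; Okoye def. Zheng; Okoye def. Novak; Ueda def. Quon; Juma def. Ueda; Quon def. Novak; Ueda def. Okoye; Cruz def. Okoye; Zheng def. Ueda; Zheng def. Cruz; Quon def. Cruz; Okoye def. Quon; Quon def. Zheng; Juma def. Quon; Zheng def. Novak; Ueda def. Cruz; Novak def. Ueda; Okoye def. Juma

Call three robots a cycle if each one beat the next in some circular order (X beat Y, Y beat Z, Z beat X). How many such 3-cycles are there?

Win totals: Zheng 3, Cruz 2, Quon 3, Okoye 4, Novak 1, Juma 5, Ueda 3.
A robot with w wins dominates both others in C(w,2) triples; summing gives 3 + 1 + 3 + 6 + 0 + 10 + 3 = 26 transitive triples.
Total triples C(7,3) = 35, so cyclic triples = 35 − 26 = 9.

9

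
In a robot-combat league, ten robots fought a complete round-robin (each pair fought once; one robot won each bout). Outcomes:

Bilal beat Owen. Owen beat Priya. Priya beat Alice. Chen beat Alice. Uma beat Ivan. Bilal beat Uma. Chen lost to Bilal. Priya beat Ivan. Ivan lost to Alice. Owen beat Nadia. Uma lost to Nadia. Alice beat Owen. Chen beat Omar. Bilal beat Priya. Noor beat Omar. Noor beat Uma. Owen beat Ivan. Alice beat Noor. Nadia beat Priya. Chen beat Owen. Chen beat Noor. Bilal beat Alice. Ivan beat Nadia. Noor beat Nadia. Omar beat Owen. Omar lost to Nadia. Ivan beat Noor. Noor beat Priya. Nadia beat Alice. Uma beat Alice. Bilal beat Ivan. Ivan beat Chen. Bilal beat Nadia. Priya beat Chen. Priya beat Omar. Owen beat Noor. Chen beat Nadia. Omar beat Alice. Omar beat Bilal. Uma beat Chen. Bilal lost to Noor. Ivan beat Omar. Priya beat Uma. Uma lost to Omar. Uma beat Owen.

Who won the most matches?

Win totals: Chen 5, Noor 5, Ivan 4, Bilal 7, Uma 4, Priya 5, Nadia 4, Alice 3, Owen 4, Omar 4.
Bilal leads with 7 wins (next highest: 5).

Bilal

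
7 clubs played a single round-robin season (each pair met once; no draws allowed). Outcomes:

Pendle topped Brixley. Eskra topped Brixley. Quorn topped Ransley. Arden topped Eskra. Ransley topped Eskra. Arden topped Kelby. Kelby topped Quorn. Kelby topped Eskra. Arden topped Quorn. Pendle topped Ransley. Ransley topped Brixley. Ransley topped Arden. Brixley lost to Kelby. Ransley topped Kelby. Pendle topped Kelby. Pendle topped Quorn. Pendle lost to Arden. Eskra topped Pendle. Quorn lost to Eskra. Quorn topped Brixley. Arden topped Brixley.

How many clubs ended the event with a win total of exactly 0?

1

Win totals: Brixley 0, Pendle 4, Kelby 3, Ransley 4, Quorn 2, Arden 5, Eskra 3.
Exactly 0: Brixley — 1 club.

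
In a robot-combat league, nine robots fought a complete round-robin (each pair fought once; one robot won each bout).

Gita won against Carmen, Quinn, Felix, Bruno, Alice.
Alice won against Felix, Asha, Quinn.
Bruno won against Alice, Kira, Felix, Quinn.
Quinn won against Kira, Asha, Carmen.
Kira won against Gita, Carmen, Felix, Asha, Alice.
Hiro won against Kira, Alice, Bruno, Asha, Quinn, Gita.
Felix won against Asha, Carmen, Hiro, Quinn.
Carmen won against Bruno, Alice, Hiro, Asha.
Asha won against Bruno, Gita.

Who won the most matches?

Win totals: Quinn 3, Carmen 4, Hiro 6, Asha 2, Bruno 4, Alice 3, Felix 4, Kira 5, Gita 5.
Hiro leads with 6 wins (next highest: 5).

Hiro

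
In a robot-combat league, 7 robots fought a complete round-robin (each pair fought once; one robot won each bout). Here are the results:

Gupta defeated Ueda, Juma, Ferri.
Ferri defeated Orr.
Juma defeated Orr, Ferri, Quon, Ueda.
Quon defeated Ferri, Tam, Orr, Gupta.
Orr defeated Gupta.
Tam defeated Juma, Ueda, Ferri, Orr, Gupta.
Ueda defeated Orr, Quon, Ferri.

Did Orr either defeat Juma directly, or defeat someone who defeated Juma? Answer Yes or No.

Yes

Orr did not beat Juma directly.
Orr beat Gupta. Of those, Gupta beat Juma.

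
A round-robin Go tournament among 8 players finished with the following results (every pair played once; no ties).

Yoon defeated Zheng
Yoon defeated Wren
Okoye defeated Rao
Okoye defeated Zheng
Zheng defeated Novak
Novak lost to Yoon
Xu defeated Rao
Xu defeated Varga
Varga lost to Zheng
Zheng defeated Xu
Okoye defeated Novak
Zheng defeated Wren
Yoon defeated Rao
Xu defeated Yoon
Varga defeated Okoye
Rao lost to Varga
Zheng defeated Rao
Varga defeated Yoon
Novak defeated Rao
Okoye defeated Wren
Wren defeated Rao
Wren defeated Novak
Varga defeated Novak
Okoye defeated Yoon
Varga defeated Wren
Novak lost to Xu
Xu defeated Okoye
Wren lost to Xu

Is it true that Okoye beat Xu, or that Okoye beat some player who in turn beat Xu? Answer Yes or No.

Yes

Okoye did not beat Xu directly.
Okoye beat Yoon, Novak, Wren, Rao, Zheng. Of those, Zheng beat Xu.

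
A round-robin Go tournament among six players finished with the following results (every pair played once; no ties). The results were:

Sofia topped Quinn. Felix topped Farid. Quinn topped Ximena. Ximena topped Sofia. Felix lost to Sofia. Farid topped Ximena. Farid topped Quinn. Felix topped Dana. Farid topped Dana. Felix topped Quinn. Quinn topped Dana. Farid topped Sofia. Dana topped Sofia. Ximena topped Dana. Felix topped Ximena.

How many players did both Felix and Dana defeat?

Felix beat: Quinn, Dana, Ximena, Farid.
Dana beat: Sofia.
No one was beaten by both.

0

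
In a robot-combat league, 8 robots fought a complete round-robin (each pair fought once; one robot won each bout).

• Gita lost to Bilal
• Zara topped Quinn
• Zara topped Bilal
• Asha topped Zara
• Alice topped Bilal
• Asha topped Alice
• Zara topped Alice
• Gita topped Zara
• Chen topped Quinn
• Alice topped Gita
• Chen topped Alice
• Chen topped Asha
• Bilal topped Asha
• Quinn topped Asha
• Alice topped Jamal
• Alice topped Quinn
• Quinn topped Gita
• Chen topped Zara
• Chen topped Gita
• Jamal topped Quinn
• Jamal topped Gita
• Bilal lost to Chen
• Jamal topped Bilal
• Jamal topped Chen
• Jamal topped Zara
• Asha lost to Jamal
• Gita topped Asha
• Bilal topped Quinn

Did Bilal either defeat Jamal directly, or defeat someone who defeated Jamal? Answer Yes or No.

Bilal did not beat Jamal directly.
Bilal beat Quinn, Asha, Gita, but each of them lost to Jamal. No two-step path.

No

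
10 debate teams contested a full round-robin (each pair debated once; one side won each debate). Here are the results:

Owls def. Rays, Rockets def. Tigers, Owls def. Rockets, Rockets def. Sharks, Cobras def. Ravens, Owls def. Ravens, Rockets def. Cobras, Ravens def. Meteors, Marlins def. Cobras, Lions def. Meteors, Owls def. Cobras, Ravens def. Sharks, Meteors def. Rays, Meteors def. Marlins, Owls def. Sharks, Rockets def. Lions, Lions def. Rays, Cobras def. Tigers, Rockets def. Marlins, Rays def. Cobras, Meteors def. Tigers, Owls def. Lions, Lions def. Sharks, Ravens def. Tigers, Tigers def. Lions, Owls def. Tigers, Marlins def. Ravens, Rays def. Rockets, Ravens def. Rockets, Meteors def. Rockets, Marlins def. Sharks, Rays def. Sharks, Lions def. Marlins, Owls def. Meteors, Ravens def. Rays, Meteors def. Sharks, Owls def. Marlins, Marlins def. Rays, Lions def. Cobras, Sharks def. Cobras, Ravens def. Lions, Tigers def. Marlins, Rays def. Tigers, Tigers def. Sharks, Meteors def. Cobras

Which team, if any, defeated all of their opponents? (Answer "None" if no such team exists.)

Owls

Owls has 9 wins out of 9 opponents — a perfect record.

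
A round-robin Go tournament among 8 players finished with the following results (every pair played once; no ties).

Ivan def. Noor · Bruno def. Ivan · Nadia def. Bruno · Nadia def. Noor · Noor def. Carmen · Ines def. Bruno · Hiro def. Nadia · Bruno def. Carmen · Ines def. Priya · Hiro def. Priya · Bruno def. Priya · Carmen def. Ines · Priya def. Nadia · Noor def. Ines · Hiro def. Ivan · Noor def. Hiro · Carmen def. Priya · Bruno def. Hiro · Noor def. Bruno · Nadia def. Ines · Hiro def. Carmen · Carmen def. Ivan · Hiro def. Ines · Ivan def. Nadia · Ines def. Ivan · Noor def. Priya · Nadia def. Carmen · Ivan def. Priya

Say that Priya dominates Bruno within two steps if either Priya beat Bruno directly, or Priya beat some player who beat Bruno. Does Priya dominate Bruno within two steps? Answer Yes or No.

Yes

Priya did not beat Bruno directly.
Priya beat Nadia. Of those, Nadia beat Bruno.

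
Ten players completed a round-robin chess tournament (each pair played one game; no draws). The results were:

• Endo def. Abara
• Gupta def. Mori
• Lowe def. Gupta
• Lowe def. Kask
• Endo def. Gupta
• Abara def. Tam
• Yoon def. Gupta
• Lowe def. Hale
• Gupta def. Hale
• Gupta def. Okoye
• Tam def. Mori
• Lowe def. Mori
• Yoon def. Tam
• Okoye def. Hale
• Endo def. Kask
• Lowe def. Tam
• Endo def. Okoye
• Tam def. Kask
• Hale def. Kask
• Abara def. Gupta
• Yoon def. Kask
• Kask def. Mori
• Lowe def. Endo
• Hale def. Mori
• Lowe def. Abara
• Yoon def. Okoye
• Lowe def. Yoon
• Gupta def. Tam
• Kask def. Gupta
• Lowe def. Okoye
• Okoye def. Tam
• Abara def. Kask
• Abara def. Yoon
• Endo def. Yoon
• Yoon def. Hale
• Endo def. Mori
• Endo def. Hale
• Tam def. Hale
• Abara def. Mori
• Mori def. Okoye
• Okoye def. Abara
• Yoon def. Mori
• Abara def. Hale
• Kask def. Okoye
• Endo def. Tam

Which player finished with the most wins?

Win totals: Hale 2, Lowe 9, Tam 3, Yoon 6, Kask 3, Okoye 3, Abara 6, Mori 1, Gupta 4, Endo 8.
Lowe leads with 9 wins (next highest: 8).

Lowe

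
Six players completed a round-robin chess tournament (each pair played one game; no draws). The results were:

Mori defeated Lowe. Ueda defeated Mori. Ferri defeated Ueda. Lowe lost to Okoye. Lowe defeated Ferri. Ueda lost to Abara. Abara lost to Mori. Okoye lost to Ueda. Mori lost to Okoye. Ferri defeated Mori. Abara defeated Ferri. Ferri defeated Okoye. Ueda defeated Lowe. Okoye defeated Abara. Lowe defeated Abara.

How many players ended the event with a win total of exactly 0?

0

Win totals: Ferri 3, Abara 2, Ueda 3, Lowe 2, Okoye 3, Mori 2.
No player has exactly 0 wins.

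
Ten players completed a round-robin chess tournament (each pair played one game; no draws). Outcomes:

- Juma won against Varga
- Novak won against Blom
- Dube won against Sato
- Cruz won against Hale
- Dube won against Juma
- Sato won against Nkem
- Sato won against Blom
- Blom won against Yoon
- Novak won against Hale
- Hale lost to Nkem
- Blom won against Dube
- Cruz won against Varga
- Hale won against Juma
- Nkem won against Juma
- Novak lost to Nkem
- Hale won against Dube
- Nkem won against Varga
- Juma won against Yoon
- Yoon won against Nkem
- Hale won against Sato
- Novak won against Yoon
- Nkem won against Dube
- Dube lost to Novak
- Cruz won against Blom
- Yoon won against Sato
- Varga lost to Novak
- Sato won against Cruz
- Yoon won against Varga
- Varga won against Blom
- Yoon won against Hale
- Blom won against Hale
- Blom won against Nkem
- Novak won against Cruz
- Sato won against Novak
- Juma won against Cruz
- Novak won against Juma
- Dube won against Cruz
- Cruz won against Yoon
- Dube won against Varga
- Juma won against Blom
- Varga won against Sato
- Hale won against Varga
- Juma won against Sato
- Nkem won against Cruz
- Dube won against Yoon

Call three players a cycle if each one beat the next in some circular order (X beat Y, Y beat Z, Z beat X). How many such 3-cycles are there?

33

Win totals: Blom 4, Cruz 4, Sato 4, Hale 4, Varga 2, Dube 5, Juma 5, Yoon 4, Nkem 6, Novak 7.
A player with w wins dominates both others in C(w,2) triples; summing gives 6 + 6 + 6 + 6 + 1 + 10 + 10 + 6 + 15 + 21 = 87 transitive triples.
Total triples C(10,3) = 120, so cyclic triples = 120 − 87 = 33.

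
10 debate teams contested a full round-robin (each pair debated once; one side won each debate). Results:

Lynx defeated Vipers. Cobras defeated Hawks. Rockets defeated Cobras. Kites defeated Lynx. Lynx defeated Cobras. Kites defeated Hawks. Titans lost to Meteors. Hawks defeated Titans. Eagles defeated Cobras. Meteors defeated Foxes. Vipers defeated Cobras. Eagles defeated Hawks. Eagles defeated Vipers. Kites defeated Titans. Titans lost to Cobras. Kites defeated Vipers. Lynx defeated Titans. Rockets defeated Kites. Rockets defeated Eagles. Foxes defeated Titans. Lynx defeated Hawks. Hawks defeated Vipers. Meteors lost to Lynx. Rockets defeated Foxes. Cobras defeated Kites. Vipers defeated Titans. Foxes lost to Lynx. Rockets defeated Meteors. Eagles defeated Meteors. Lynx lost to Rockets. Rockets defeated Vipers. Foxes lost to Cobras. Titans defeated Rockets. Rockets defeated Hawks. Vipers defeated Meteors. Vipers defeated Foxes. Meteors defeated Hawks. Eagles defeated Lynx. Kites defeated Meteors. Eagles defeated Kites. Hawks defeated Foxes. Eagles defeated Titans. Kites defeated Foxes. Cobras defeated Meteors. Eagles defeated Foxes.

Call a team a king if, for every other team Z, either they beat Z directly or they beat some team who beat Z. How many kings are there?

Rockets reaches everyone (king).
Hawks cannot reach Eagles, Kites, Lynx in two steps.
Vipers cannot reach Eagles, Lynx in two steps.
Meteors cannot reach Eagles, Cobras, Kites, Lynx in two steps.
Eagles reaches everyone (king).
Foxes cannot reach Hawks, Vipers, Meteors, Eagles, Cobras, Kites, Lynx in two steps.
Cobras cannot reach Eagles in two steps.
Kites cannot reach Eagles in two steps.
Lynx cannot reach Eagles in two steps.
Titans reaches everyone (king).
Kings: Rockets, Eagles, Titans — 3.

3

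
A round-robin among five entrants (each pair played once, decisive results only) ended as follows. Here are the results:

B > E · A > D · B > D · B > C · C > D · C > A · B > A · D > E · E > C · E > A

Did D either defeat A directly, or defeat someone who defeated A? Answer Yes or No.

D did not beat A directly.
D beat E. Of those, E beat A.

Yes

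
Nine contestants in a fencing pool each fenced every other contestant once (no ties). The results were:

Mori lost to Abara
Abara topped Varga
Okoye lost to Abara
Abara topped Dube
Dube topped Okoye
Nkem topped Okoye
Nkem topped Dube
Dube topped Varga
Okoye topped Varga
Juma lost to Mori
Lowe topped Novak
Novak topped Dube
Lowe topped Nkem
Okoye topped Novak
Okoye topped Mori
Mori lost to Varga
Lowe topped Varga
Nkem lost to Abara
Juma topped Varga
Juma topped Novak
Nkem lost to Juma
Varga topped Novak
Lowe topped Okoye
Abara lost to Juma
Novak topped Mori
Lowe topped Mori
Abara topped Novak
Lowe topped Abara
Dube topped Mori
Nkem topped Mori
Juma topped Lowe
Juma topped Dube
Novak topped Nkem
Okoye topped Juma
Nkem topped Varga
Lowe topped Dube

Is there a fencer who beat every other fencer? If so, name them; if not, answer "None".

Highest win total is Lowe with 7 (out of 8 possible).
Lowe lost to Juma, so no fencer went undefeated.

None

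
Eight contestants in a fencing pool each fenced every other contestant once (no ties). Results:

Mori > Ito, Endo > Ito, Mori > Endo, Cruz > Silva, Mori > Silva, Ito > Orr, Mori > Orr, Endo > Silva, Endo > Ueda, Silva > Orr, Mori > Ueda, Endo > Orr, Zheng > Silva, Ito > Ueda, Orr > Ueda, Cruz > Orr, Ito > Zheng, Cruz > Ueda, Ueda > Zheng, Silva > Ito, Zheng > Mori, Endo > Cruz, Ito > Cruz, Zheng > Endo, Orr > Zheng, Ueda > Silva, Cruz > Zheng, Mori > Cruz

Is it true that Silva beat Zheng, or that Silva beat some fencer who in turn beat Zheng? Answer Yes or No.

Silva did not beat Zheng directly.
Silva beat Ito, Orr. Of those, Ito beat Zheng.

Yes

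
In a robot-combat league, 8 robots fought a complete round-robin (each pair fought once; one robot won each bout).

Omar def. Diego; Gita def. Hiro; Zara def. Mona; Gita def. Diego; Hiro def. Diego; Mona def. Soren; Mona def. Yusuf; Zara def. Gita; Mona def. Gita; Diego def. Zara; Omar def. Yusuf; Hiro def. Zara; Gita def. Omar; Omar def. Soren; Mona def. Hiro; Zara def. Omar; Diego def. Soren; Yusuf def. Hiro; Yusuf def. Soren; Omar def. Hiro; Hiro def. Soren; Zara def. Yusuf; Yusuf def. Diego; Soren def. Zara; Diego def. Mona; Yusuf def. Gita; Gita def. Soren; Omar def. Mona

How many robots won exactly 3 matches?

Win totals: Hiro 3, Soren 1, Diego 3, Yusuf 4, Mona 4, Gita 4, Omar 5, Zara 4.
Exactly 3: Hiro, Diego — 2 robots.

2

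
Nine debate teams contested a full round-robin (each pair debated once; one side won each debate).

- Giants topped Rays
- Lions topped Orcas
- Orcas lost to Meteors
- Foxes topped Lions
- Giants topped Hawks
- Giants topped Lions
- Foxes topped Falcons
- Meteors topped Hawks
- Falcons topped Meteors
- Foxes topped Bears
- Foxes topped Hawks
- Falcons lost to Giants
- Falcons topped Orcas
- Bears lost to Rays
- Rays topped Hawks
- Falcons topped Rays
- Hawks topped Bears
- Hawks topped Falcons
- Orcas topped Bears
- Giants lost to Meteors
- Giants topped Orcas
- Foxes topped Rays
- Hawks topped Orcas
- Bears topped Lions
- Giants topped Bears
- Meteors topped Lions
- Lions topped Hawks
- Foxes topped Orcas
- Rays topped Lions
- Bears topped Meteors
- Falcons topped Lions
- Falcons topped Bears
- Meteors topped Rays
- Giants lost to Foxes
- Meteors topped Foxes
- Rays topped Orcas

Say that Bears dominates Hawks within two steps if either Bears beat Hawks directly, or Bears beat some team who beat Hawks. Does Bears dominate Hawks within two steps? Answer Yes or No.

Yes

Bears did not beat Hawks directly.
Bears beat Meteors, Lions. Of those, Meteors beat Hawks.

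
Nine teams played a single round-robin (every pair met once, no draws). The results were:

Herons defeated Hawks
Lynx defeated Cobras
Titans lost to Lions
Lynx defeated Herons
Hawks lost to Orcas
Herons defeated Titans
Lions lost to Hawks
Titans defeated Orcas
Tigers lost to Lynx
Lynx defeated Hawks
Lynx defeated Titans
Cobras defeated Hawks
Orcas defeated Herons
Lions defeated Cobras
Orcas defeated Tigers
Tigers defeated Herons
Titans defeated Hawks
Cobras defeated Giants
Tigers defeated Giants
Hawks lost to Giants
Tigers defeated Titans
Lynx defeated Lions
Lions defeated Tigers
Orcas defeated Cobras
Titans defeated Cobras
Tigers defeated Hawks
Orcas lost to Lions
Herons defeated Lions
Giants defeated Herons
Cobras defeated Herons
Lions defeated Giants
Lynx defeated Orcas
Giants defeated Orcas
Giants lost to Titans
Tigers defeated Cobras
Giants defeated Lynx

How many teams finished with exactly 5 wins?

Win totals: Tigers 5, Giants 4, Herons 3, Cobras 3, Titans 4, Orcas 4, Hawks 1, Lynx 7, Lions 5.
Exactly 5: Tigers, Lions — 2 teams.

2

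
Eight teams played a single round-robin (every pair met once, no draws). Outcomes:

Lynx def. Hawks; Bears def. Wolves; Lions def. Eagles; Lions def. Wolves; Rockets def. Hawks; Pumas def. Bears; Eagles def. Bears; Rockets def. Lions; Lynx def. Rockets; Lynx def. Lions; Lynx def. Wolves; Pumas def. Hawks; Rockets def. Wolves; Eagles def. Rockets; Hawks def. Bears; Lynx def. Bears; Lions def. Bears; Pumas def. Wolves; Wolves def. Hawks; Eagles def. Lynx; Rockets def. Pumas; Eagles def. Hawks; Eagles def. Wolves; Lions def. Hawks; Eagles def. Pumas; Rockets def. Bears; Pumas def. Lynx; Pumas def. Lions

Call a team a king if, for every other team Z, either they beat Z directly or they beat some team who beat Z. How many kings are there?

5

Bears cannot reach Pumas, Lynx, Rockets, Lions, Eagles in two steps.
Wolves cannot reach Pumas, Lynx, Rockets, Lions, Eagles in two steps.
Pumas reaches everyone (king).
Lynx reaches everyone (king).
Rockets reaches everyone (king).
Lions reaches everyone (king).
Eagles reaches everyone (king).
Hawks cannot reach Pumas, Lynx, Rockets, Lions, Eagles in two steps.
Kings: Pumas, Lynx, Rockets, Lions, Eagles — 5.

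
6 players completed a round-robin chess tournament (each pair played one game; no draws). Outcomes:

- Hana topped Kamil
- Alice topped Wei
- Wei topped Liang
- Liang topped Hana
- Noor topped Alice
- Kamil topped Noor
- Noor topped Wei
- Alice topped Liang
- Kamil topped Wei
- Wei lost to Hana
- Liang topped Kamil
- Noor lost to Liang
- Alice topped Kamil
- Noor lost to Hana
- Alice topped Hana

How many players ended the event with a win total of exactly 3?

Win totals: Kamil 2, Alice 4, Hana 3, Liang 3, Wei 1, Noor 2.
Exactly 3: Hana, Liang — 2 players.

2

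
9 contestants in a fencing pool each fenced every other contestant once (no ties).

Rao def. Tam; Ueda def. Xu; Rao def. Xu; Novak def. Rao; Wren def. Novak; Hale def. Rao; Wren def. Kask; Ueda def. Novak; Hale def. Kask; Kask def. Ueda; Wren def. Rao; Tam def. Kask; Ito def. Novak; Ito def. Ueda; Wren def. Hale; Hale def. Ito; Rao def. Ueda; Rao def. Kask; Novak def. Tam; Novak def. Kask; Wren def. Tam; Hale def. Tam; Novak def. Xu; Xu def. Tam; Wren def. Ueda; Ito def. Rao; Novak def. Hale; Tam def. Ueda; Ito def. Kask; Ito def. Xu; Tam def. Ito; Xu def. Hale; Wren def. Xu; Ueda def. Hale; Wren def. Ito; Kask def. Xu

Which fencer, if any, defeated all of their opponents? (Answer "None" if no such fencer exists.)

Wren

Wren has 8 wins out of 8 opponents — a perfect record.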